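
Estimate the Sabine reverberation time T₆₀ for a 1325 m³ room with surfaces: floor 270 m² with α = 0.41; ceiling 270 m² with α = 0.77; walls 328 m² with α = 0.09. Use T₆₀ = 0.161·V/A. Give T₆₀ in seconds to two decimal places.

0.61 s

Summing Sᵢαᵢ: 270·0.41 + 270·0.77 + 328·0.09 = 348.12 m².
T₆₀ = 0.161·V/A = 0.161·1325/348.12 = 0.613 s.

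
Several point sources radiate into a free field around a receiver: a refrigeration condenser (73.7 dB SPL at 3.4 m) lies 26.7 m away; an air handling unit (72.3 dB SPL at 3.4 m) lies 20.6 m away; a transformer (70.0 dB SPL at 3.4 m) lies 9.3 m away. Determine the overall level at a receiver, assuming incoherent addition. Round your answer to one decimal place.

Apply inverse-square spreading to bring every level to the receiver, then sum 10^(L/10).
refrigeration condenser: 73.7 − 20·log₁₀(26.7/3.4) = 73.7 − 17.90 = 55.80 dB SPL.
air handling unit: 72.3 − 20·log₁₀(20.6/3.4) = 72.3 − 15.65 = 56.65 dB SPL.
transformer: 70.0 − 20·log₁₀(9.3/3.4) = 70.0 − 8.74 = 61.26 dB SPL.
Σ 10^(L/10) = 2.179e+06 → L_total = 10·log₁₀(2.179e+06) = 63.38 dB SPL.

63.4 dB SPL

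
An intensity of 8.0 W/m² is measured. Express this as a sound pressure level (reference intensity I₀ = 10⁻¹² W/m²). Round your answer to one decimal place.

L = 10·log₁₀(I/I₀) = 10·log₁₀(8.0/10⁻¹²) = 10·log₁₀(8.0×10^12).
L = 10·(0.9031 + 12) = 129.03 dB.

129.0 dB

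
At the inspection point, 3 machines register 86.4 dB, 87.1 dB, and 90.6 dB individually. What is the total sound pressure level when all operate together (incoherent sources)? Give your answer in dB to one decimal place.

93.2 dB

For uncorrelated sources the intensities add, so convert each level to linear form, sum, and take 10·log₁₀ of the total.
Σ 10^(L/10) = 10^(86.4/10) + 10^(87.1/10) + 10^(90.6/10) = 2.098e+09.
L_total = 10·log₁₀(2.098e+09) = 93.22 dB.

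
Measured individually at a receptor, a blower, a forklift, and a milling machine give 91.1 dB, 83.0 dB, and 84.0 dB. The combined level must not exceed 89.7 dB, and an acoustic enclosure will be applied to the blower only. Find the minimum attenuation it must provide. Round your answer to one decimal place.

4.3 dB

Everything except the blower sums to 10^(83.0/10) + 10^(84.0/10) = 4.507e+08 in linear terms, 86.54 dB.
To meet 89.7 dB overall, the treated blower may contribute at most 10^(89.7/10) − 4.507e+08 = 4.825e+08, i.e. 86.84 dB.
Required insertion loss = 91.1 − 86.84 = 4.26 dB.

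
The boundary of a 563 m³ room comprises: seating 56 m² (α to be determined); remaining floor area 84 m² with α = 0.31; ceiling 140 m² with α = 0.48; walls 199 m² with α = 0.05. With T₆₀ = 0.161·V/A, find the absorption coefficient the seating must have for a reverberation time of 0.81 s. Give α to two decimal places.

A = 0.161·V/T₆₀ = 0.161·563/0.81 = 111.90 m² sabins.
Absorption from the other surfaces = 84·0.31 + 140·0.48 + 199·0.05 = 103.19 m², so the seating must supply 8.71 m² over 56 m².
α = 8.71/56 = 0.156.

0.16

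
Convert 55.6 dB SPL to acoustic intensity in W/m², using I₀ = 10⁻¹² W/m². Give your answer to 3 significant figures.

3.63e-07 W/m²

I = I₀·10^(L/10) = 10⁻¹² × 10^(55.6/10) = 10^(-6.440).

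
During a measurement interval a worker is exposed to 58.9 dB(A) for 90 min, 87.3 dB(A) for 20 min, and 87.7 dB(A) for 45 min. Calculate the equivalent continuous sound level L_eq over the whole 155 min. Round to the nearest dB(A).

84 dB(A)

The energy average is taken in the linear domain: L_eq = 10·log₁₀[(Σ tᵢ·10^(Lᵢ/10))/T], T = 155 min.
Σ tᵢ·10^(Lᵢ/10) = 90·10^(58.9/10) + 20·10^(87.3/10) + 45·10^(87.7/10) = 3.731e+10.
L_eq = 10·log₁₀(3.731e+10/155) = 83.81 dB(A).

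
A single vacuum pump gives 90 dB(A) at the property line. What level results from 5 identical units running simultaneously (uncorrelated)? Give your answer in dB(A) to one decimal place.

97.0 dB(A)

L_total = L₁ + 10·log₁₀ N for N identical incoherent sources.
L_total = 90 + 10·log₁₀(5) = 90 + 6.990 = 96.99 dB(A).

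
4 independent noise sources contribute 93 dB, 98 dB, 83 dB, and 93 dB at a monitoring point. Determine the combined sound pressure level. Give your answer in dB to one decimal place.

Incoherent sources combine by intensity addition: L_total = 10·log₁₀(Σ 10^(L_i/10)).
Σ 10^(L/10) = 10^(93/10) + 10^(98/10) + 10^(83/10) + 10^(93/10) = 1.050e+10.
L_total = 10·log₁₀(1.050e+10) = 100.21 dB.

100.2 dB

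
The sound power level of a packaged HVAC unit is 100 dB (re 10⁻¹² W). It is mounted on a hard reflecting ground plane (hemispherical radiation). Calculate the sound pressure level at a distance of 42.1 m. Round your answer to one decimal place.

L_p = L_w − 10·log₁₀(2π·r²) with r = 42.1 m.
2π·r² = 1.114e+04 m², 10·log₁₀ of that is 40.467 dB.
L_p = 100 − 40.467 = 59.53 dB.

59.5 dB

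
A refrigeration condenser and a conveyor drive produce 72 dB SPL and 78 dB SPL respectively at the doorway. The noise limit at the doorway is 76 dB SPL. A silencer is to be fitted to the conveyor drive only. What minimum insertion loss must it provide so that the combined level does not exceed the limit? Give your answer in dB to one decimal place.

4.2 dB

The untreated sources together contribute 10^(72/10) = 1.585e+07, i.e. 72.00 dB SPL.
To meet 76 dB SPL overall, the treated conveyor drive may contribute at most 10^(76/10) − 1.585e+07 = 2.396e+07, i.e. 73.80 dB SPL.
Required insertion loss = 78 − 73.80 = 4.20 dB.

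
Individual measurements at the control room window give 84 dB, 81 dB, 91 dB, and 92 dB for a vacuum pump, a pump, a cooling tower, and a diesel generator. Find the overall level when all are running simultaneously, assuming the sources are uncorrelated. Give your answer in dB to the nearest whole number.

For uncorrelated sources the intensities add, so convert each level to linear form, sum, and take 10·log₁₀ of the total.
Σ 10^(L/10) = 10^(84/10) + 10^(81/10) + 10^(91/10) + 10^(92/10) = 3.221e+09.
L_total = 10·log₁₀(3.221e+09) = 95.08 dB.

95 dB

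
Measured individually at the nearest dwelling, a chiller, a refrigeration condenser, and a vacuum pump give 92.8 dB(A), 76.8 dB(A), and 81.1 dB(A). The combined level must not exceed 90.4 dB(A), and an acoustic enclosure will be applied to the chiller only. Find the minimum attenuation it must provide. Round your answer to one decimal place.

Everything except the chiller sums to 10^(76.8/10) + 10^(81.1/10) = 1.767e+08 in linear terms, 82.47 dB(A).
The limit corresponds to 10^(90.4/10) = 1.096e+09; subtracting the fixed part leaves 9.198e+08 for the chiller, i.e. 89.64 dB(A).
So the chiller must be reduced from 92.8 to 89.64 dB(A): IL = 3.16 dB.

3.2 dB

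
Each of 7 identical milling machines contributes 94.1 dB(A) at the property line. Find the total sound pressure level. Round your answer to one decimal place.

102.6 dB(A)

With 7 equal, uncorrelated contributions the intensity is 7× that of one unit, giving a rise of 10·log₁₀ 7.
L_total = 94.1 + 10·log₁₀(7) = 94.1 + 8.451 = 102.55 dB(A).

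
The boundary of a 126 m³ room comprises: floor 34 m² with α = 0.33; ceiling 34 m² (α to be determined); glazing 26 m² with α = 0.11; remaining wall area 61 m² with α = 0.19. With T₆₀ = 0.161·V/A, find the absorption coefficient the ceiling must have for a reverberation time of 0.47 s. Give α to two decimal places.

Required total absorption A = 0.161·126/0.47 = 43.16 m².
Absorption from the other surfaces = 34·0.33 + 26·0.11 + 61·0.19 = 25.67 m², so the ceiling must supply 17.49 m² over 34 m².
α = 17.49/34 = 0.514.

0.51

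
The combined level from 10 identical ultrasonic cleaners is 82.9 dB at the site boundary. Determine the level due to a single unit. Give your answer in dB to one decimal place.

72.9 dB

For N identical incoherent sources L_total = L₁ + 10·log₁₀ N, so L₁ = 82.9 − 10·log₁₀(10) = 82.9 − 10.000.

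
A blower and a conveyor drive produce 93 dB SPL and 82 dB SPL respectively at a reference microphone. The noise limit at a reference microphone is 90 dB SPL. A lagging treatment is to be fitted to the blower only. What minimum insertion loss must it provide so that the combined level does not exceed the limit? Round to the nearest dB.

Everything except the blower sums to 10^(82/10) = 1.585e+08 in linear terms, 82.00 dB SPL.
To meet 90 dB SPL overall, the treated blower may contribute at most 10^(90/10) − 1.585e+08 = 8.415e+08, i.e. 89.25 dB SPL.
So the blower must be reduced from 93 to 89.25 dB SPL: IL = 3.75 dB.

4 dB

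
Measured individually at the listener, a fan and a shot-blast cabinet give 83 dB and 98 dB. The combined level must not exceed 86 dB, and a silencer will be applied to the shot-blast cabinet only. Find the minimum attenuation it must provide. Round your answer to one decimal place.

15.0 dB

The untreated sources together contribute 10^(83/10) = 1.995e+08, i.e. 83.00 dB.
To meet 86 dB overall, the treated shot-blast cabinet may contribute at most 10^(86/10) − 1.995e+08 = 1.986e+08, i.e. 82.98 dB.
Required insertion loss = 98 − 82.98 = 15.02 dB.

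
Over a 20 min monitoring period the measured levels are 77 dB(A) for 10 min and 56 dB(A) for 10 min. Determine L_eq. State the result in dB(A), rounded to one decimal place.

Weight each interval's intensity by its duration and average over T = 20 min:
Σ tᵢ·10^(Lᵢ/10) = 10·10^(77/10) + 10·10^(56/10) = 5.052e+08.
L_eq = 10·log₁₀(5.052e+08/20) = 74.02 dB(A).

74.0 dB(A)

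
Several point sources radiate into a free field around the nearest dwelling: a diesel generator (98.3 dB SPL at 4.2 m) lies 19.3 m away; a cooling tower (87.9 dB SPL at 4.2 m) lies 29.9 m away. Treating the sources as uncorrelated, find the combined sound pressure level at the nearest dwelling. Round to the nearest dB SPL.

Apply inverse-square spreading to bring every level to the receiver, then sum 10^(L/10).
diesel generator: 98.3 − 20·log₁₀(19.3/4.2) = 98.3 − 13.25 = 85.05 dB SPL.
cooling tower: 87.9 − 20·log₁₀(29.9/4.2) = 87.9 − 17.05 = 70.85 dB SPL.
Σ 10^(L/10) = 3.323e+08 → L_total = 10·log₁₀(3.323e+08) = 85.22 dB SPL.

85 dB SPL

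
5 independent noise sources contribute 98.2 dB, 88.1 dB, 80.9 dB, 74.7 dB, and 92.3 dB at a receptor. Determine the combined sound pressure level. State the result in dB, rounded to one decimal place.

99.6 dB

For uncorrelated sources the intensities add, so convert each level to linear form, sum, and take 10·log₁₀ of the total.
Σ 10^(L/10) = 10^(98.2/10) + 10^(88.1/10) + 10^(80.9/10) + 10^(74.7/10) + 10^(92.3/10) = 9.103e+09.
L_total = 10·log₁₀(9.103e+09) = 99.59 dB.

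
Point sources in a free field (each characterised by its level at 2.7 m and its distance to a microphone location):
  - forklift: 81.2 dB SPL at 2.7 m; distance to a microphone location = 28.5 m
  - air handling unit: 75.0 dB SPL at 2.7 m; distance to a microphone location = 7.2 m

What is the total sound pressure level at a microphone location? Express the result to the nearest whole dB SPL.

First find each source's level at the receiver (point-source: −20·log₁₀(r/r_ref)), then combine on an intensity basis.
forklift: 81.2 − 20·log₁₀(28.5/2.7) = 81.2 − 20.47 = 60.73 dB SPL.
air handling unit: 75.0 − 20·log₁₀(7.2/2.7) = 75.0 − 8.52 = 66.48 dB SPL.
Σ 10^(L/10) = 5.630e+06 → L_total = 10·log₁₀(5.630e+06) = 67.51 dB SPL.

68 dB SPL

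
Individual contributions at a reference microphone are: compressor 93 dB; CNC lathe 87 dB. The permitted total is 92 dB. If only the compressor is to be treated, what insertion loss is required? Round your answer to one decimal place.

The untreated sources together contribute 10^(87/10) = 5.012e+08, i.e. 87.00 dB.
To meet 92 dB overall, the treated compressor may contribute at most 10^(92/10) − 5.012e+08 = 1.084e+09, i.e. 90.35 dB.
Required insertion loss = 93 − 90.35 = 2.65 dB.

2.7 dB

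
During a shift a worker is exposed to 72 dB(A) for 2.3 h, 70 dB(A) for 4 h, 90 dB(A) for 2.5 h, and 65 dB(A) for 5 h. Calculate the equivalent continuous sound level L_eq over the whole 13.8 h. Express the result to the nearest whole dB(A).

L_eq = 10·log₁₀[(1/T)·Σ tᵢ·10^(Lᵢ/10)] with T = 13.8 h.
Σ tᵢ·10^(Lᵢ/10) = 2.3·10^(72/10) + 4·10^(70/10) + 2.5·10^(90/10) + 5·10^(65/10) = 2.592e+09.
L_eq = 10·log₁₀(2.592e+09/13.8) = 82.74 dB(A).

83 dB(A)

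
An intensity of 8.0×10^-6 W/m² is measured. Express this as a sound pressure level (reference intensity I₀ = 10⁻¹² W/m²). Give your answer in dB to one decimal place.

Dividing by I₀ shifts the exponent by 12: I/I₀ = 8.0×10^6.
L = 10·(0.9031 + 6) = 69.03 dB.

69.0 dB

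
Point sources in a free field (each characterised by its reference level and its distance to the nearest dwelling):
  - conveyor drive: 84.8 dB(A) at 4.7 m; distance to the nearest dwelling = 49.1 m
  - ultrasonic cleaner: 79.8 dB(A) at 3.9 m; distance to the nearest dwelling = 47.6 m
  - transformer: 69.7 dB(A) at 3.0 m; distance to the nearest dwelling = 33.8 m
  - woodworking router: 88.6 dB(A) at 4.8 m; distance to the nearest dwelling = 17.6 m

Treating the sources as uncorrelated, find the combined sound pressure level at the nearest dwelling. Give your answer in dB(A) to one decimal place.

First find each source's level at the receiver (point-source: −20·log₁₀(r/r_ref)), then combine on an intensity basis.
conveyor drive: 84.8 − 20·log₁₀(49.1/4.7) = 84.8 − 20.38 = 64.42 dB(A).
ultrasonic cleaner: 79.8 − 20·log₁₀(47.6/3.9) = 79.8 − 21.73 = 58.07 dB(A).
transformer: 69.7 − 20·log₁₀(33.8/3.0) = 69.7 − 21.04 = 48.66 dB(A).
woodworking router: 88.6 − 20·log₁₀(17.6/4.8) = 88.6 − 11.29 = 77.31 dB(A).
Σ 10^(L/10) = 5.737e+07 → L_total = 10·log₁₀(5.737e+07) = 77.59 dB(A).

77.6 dB(A)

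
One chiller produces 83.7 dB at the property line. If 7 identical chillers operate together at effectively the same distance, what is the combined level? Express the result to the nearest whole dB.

With 7 equal, uncorrelated contributions the intensity is 7× that of one unit, giving a rise of 10·log₁₀ 7.
L_total = 83.7 + 10·log₁₀(7) = 83.7 + 8.451 = 92.15 dB.

92 dB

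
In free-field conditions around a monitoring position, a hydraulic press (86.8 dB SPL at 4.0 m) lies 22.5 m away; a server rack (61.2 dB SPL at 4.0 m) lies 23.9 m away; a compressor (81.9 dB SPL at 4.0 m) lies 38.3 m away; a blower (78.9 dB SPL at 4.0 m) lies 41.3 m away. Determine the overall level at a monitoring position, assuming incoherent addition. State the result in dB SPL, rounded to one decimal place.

72.5 dB SPL

Apply inverse-square spreading to bring every level to the receiver, then sum 10^(L/10).
hydraulic press: 86.8 − 20·log₁₀(22.5/4.0) = 86.8 − 15.00 = 71.80 dB SPL.
server rack: 61.2 − 20·log₁₀(23.9/4.0) = 61.2 − 15.53 = 45.67 dB SPL.
compressor: 81.9 − 20·log₁₀(38.3/4.0) = 81.9 − 19.62 = 62.28 dB SPL.
blower: 78.9 − 20·log₁₀(41.3/4.0) = 78.9 − 20.28 = 58.62 dB SPL.
Σ 10^(L/10) = 1.758e+07 → L_total = 10·log₁₀(1.758e+07) = 72.45 dB SPL.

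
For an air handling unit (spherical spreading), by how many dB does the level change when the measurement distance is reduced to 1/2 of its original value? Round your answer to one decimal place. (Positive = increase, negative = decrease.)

A point source loses 6 dB per doubling of distance; generally ΔL = −20·log₁₀(r₂/r₁).
ΔL = −20·log₁₀(0.5) = +6.02 dB.

+6.0 dB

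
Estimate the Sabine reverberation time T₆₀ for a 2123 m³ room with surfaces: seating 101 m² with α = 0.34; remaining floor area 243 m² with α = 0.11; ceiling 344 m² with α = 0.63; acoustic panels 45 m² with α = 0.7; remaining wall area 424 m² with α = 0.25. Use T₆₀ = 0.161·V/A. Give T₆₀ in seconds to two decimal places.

A = Σ Sᵢαᵢ = 101·0.34 + 243·0.11 + 344·0.63 + 45·0.7 + 424·0.25 = 415.29 m².
T₆₀ = 0.161·V/A = 0.161·2123/415.29 = 0.823 s.

0.82 s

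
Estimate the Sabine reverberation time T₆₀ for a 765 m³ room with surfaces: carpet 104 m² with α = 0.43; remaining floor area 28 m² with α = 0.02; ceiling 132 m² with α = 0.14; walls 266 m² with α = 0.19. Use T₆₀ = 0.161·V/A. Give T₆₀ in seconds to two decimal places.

1.08 s

A = Σ Sᵢαᵢ = 104·0.43 + 28·0.02 + 132·0.14 + 266·0.19 = 114.30 m².
T₆₀ = 0.161 × 765 / 114.30 = 1.078 s.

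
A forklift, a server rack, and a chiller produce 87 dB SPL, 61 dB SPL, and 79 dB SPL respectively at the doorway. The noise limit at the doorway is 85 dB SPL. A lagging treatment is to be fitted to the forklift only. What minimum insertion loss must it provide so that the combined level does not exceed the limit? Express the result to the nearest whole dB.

3 dB

The untreated sources together contribute 10^(61/10) + 10^(79/10) = 8.069e+07, i.e. 79.07 dB SPL.
The limit corresponds to 10^(85/10) = 3.162e+08; subtracting the fixed part leaves 2.355e+08 for the forklift, i.e. 83.72 dB SPL.
Required insertion loss = 87 − 83.72 = 3.28 dB.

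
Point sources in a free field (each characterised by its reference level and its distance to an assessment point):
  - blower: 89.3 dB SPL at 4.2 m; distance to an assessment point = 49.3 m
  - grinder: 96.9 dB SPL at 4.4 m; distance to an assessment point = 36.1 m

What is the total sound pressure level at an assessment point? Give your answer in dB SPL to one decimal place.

First find each source's level at the receiver (point-source: −20·log₁₀(r/r_ref)), then combine on an intensity basis.
blower: 89.3 − 20·log₁₀(49.3/4.2) = 89.3 − 21.39 = 67.91 dB SPL.
grinder: 96.9 − 20·log₁₀(36.1/4.4) = 96.9 − 18.28 = 78.62 dB SPL.
Σ 10^(L/10) = 7.894e+07 → L_total = 10·log₁₀(7.894e+07) = 78.97 dB SPL.

79.0 dB SPL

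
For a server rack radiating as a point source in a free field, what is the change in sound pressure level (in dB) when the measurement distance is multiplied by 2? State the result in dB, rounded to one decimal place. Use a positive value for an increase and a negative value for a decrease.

A point source loses 6 dB per doubling of distance; generally ΔL = −20·log₁₀(r₂/r₁).
ΔL = −20·log₁₀(2) = -6.02 dB.

-6.0 dB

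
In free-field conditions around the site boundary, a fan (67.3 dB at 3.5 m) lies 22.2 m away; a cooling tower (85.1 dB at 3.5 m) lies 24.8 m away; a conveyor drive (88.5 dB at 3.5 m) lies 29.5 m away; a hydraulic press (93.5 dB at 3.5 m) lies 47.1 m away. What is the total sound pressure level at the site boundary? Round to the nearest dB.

75 dB

First find each source's level at the receiver (point-source: −20·log₁₀(r/r_ref)), then combine on an intensity basis.
fan: 67.3 − 20·log₁₀(22.2/3.5) = 67.3 − 16.05 = 51.25 dB.
cooling tower: 85.1 − 20·log₁₀(24.8/3.5) = 85.1 − 17.01 = 68.09 dB.
conveyor drive: 88.5 − 20·log₁₀(29.5/3.5) = 88.5 − 18.52 = 69.98 dB.
hydraulic press: 93.5 − 20·log₁₀(47.1/3.5) = 93.5 − 22.58 = 70.92 dB.
Σ 10^(L/10) = 2.891e+07 → L_total = 10·log₁₀(2.891e+07) = 74.61 dB.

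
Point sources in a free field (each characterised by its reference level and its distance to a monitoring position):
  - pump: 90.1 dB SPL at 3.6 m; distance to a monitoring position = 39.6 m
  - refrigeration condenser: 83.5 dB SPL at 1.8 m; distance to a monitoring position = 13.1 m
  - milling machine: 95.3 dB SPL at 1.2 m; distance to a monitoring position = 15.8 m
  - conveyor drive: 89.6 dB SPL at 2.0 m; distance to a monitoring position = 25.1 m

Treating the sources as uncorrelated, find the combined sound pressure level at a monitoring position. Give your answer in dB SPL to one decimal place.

Apply inverse-square spreading to bring every level to the receiver, then sum 10^(L/10).
pump: 90.1 − 20·log₁₀(39.6/3.6) = 90.1 − 20.83 = 69.27 dB SPL.
refrigeration condenser: 83.5 − 20·log₁₀(13.1/1.8) = 83.5 − 17.24 = 66.26 dB SPL.
milling machine: 95.3 − 20·log₁₀(15.8/1.2) = 95.3 − 22.39 = 72.91 dB SPL.
conveyor drive: 89.6 − 20·log₁₀(25.1/2.0) = 89.6 − 21.97 = 67.63 dB SPL.
Σ 10^(L/10) = 3.802e+07 → L_total = 10·log₁₀(3.802e+07) = 75.80 dB SPL.

75.8 dB SPL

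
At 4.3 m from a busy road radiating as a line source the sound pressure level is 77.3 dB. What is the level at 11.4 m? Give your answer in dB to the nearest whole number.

73 dB

Cylindrical spreading from a line source gives a 10·log₁₀(r₂/r₁) drop.
L₂ = 77.3 − 10·log₁₀(11.4/4.3) = 77.3 − 4.234 = 73.07 dB.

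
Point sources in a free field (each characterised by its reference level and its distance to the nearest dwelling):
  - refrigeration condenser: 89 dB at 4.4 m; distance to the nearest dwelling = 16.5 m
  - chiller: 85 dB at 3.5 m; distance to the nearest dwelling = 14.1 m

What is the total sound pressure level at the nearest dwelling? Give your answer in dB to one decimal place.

Propagate each source to the receiver with L = L_ref − 20·log₁₀(r/r_ref), then add intensities.
refrigeration condenser: 89 − 20·log₁₀(16.5/4.4) = 89 − 11.48 = 77.52 dB.
chiller: 85 − 20·log₁₀(14.1/3.5) = 85 − 12.10 = 72.90 dB.
Σ 10^(L/10) = 7.597e+07 → L_total = 10·log₁₀(7.597e+07) = 78.81 dB.

78.8 dB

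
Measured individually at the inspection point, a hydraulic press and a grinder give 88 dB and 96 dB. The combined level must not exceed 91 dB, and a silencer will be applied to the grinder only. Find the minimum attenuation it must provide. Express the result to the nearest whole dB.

8 dB

Fixed contribution from the other source: Σ 10^(L/10) = 10^(88/10) = 6.310e+08 (88.00 dB).
The limit corresponds to 10^(91/10) = 1.259e+09; subtracting the fixed part leaves 6.280e+08 for the grinder, i.e. 87.98 dB.
So the grinder must be reduced from 96 to 87.98 dB: IL = 8.02 dB.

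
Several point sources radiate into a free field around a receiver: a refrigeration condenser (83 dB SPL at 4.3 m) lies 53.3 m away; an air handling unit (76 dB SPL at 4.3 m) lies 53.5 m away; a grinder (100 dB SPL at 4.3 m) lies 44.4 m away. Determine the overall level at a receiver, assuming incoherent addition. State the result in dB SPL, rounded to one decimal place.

79.8 dB SPL

Apply inverse-square spreading to bring every level to the receiver, then sum 10^(L/10).
refrigeration condenser: 83 − 20·log₁₀(53.3/4.3) = 83 − 21.87 = 61.13 dB SPL.
air handling unit: 76 − 20·log₁₀(53.5/4.3) = 76 − 21.90 = 54.10 dB SPL.
grinder: 100 − 20·log₁₀(44.4/4.3) = 100 − 20.28 = 79.72 dB SPL.
Σ 10^(L/10) = 9.535e+07 → L_total = 10·log₁₀(9.535e+07) = 79.79 dB SPL.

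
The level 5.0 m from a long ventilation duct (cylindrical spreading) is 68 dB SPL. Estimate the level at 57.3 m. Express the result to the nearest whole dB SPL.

For a line source, L₂ = L₁ − 10·log₁₀(r₂/r₁).
L₂ = 68 − 10·log₁₀(57.3/5.0) = 68 − 10.592 = 57.41 dB SPL.

57 dB SPL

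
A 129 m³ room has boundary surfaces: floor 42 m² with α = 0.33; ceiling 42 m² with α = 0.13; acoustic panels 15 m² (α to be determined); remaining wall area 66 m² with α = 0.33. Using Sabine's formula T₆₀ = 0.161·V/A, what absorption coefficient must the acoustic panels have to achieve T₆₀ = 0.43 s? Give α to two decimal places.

Required total absorption A = 0.161·129/0.43 = 48.30 m².
Absorption from the other surfaces = 42·0.33 + 42·0.13 + 66·0.33 = 41.10 m², so the acoustic panels must supply 7.20 m² over 15 m².
α = 7.20/15 = 0.480.

0.48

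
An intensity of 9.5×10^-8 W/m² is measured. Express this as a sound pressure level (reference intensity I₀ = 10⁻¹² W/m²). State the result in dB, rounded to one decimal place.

I/I₀ = 9.5×10^-8/10⁻¹² = 9.5×10^4, and L = 10·log₁₀(I/I₀).
L = 10·(0.9777 + 4) = 49.78 dB.

49.8 dB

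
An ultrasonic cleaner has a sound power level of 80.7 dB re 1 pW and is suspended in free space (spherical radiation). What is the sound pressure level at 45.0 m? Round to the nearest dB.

37 dB

L_p = L_w − 10·log₁₀(4π·r²) with r = 45.0 m.
4π·r² = 2.545e+04 m², 10·log₁₀ of that is 44.056 dB.
L_p = 80.7 − 44.056 = 36.64 dB.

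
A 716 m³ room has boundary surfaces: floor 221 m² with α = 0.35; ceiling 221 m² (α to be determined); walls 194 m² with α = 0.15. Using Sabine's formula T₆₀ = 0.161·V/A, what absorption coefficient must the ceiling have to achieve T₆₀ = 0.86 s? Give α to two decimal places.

Required total absorption A = 0.161·716/0.86 = 134.04 m².
Absorption from the other surfaces = 221·0.35 + 194·0.15 = 106.45 m², so the ceiling must supply 27.59 m² over 221 m².
α = 27.59/221 = 0.125.

0.12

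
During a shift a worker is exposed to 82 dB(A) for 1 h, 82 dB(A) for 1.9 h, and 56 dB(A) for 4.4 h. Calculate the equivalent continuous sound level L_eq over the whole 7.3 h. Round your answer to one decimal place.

Weight each interval's intensity by its duration and average over T = 7.3 h:
Σ tᵢ·10^(Lᵢ/10) = 1·10^(82/10) + 1.9·10^(82/10) + 4.4·10^(56/10) = 4.614e+08.
L_eq = 10·log₁₀(4.614e+08/7.3) = 78.01 dB(A).

78.0 dB(A)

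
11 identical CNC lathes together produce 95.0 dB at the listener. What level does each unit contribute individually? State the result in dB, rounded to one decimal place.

Dividing the total intensity by 11 lowers the level by 10·log₁₀ 11 = 10.414 dB: L₁ = 95.0 − 10.414.

84.6 dB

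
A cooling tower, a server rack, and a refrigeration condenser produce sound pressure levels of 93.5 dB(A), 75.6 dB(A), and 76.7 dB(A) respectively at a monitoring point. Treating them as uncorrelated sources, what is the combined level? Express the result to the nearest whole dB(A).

For uncorrelated sources the intensities add, so convert each level to linear form, sum, and take 10·log₁₀ of the total.
Σ 10^(L/10) = 10^(93.5/10) + 10^(75.6/10) + 10^(76.7/10) = 2.322e+09.
L_total = 10·log₁₀(2.322e+09) = 93.66 dB(A).

94 dB(A)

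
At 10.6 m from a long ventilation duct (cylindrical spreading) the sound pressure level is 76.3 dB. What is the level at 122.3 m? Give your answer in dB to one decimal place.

65.7 dB

Line-source attenuation: ΔL = 10·log₁₀(r₂/r₁) = 10·log₁₀(122.3/10.6) = 10.621 dB.
L₂ = 76.3 − 10·log₁₀(122.3/10.6) = 76.3 − 10.621 = 65.68 dB.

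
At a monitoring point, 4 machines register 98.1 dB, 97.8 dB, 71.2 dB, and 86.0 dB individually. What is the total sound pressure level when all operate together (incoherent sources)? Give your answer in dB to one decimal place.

101.1 dB

For uncorrelated sources the intensities add, so convert each level to linear form, sum, and take 10·log₁₀ of the total.
Σ 10^(L/10) = 10^(98.1/10) + 10^(97.8/10) + 10^(71.2/10) + 10^(86.0/10) = 1.289e+10.
L_total = 10·log₁₀(1.289e+10) = 101.10 dB.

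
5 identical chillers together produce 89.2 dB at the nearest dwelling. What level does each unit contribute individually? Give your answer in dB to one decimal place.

82.2 dB

5 equal contributions raise the level by 10·log₁₀ 5 = 6.990 dB, so each unit alone gives 89.2 − 6.990.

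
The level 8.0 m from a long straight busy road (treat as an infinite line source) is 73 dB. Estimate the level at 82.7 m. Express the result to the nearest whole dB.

63 dB

Cylindrical spreading from a line source gives a 10·log₁₀(r₂/r₁) drop.
L₂ = 73 − 10·log₁₀(82.7/8.0) = 73 − 10.144 = 62.86 dB.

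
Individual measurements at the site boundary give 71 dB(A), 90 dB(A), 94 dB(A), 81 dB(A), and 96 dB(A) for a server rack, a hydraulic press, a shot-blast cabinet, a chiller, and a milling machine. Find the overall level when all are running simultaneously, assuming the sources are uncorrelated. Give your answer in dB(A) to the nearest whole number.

99 dB(A)

For uncorrelated sources the intensities add, so convert each level to linear form, sum, and take 10·log₁₀ of the total.
Σ 10^(L/10) = 10^(71/10) + 10^(90/10) + 10^(94/10) + 10^(81/10) + 10^(96/10) = 7.631e+09.
L_total = 10·log₁₀(7.631e+09) = 98.83 dB(A).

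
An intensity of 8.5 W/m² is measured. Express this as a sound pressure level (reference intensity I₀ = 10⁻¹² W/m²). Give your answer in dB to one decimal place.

Dividing by I₀ shifts the exponent by 12: I/I₀ = 8.5×10^12.
L = 10·(0.9294 + 12) = 129.29 dB.

129.3 dB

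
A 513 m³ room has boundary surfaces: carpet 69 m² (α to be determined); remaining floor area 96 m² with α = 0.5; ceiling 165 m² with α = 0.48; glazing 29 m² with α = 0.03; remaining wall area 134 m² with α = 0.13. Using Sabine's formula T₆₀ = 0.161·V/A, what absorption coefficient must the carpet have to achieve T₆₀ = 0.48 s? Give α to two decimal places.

0.39

A = 0.161·V/T₆₀ = 0.161·513/0.48 = 172.07 m² sabins.
Absorption from the other surfaces = 96·0.5 + 165·0.48 + 29·0.03 + 134·0.13 = 145.49 m², so the carpet must supply 26.58 m² over 69 m².
α = 26.58/69 = 0.385.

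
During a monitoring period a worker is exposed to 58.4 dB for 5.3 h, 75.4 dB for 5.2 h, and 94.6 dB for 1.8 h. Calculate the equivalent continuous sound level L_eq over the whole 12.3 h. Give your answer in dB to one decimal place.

Weight each interval's intensity by its duration and average over T = 12.3 h:
Σ tᵢ·10^(Lᵢ/10) = 5.3·10^(58.4/10) + 5.2·10^(75.4/10) + 1.8·10^(94.6/10) = 5.375e+09.
L_eq = 10·log₁₀(5.375e+09/12.3) = 86.40 dB.

86.4 dB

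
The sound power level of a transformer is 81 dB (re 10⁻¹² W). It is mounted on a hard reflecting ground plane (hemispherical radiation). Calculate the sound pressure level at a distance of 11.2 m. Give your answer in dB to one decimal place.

52.0 dB

The power spreads over a hemisphere of area 2π·r², so L_p = L_w − 10·log₁₀(2π·r²).
2π·r² = 788.2 m², 10·log₁₀ of that is 28.966 dB.
L_p = 81 − 28.966 = 52.03 dB.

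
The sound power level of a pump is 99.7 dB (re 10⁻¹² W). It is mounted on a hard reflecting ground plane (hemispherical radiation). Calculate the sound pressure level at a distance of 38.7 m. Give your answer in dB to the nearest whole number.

60 dB

The power spreads over a hemisphere of area 2π·r², so L_p = L_w − 10·log₁₀(2π·r²).
2π·r² = 9410 m², 10·log₁₀ of that is 39.736 dB.
L_p = 99.7 − 39.736 = 59.96 dB.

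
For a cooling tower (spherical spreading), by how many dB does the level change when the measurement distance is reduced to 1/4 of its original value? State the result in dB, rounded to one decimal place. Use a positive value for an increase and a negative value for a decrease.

+12.0 dB

With spherical spreading the level changes by −20·log₁₀(r₂/r₁).
ΔL = −20·log₁₀(0.25) = +12.04 dB.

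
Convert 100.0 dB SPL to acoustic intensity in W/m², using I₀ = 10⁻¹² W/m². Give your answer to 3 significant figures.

L = 10·log₁₀(I/I₀) ⇒ I = I₀·10^(L/10) = 10⁻¹² × 10^10.00.

0.0100 W/m²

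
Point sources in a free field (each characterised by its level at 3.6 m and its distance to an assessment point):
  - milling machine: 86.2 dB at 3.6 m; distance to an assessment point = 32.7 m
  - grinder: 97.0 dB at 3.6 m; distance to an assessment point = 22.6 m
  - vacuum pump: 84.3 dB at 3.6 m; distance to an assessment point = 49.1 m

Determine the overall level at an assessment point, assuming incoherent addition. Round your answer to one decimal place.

Propagate each source to the receiver with L = L_ref − 20·log₁₀(r/r_ref), then add intensities.
milling machine: 86.2 − 20·log₁₀(32.7/3.6) = 86.2 − 19.16 = 67.04 dB.
grinder: 97.0 − 20·log₁₀(22.6/3.6) = 97.0 − 15.96 = 81.04 dB.
vacuum pump: 84.3 − 20·log₁₀(49.1/3.6) = 84.3 − 22.70 = 61.60 dB.
Σ 10^(L/10) = 1.337e+08 → L_total = 10·log₁₀(1.337e+08) = 81.26 dB.

81.3 dB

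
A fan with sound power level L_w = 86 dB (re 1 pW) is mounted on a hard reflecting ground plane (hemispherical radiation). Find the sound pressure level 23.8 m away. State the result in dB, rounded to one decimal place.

L_p = L_w − 10·log₁₀(2π·r²) with r = 23.8 m.
2π·r² = 3559 m², 10·log₁₀ of that is 35.513 dB.
L_p = 86 − 35.513 = 50.49 dB.

50.5 dB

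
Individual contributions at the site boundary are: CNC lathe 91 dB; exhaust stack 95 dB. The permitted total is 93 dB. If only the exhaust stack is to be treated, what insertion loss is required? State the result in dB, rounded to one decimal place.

6.3 dB

Everything except the exhaust stack sums to 10^(91/10) = 1.259e+09 in linear terms, 91.00 dB.
To meet 93 dB overall, the treated exhaust stack may contribute at most 10^(93/10) − 1.259e+09 = 7.363e+08, i.e. 88.67 dB.
So the exhaust stack must be reduced from 95 to 88.67 dB: IL = 6.33 dB.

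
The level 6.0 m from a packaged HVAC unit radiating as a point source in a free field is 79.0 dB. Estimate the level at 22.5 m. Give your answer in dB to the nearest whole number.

Point-source attenuation: ΔL = 20·log₁₀(r₂/r₁) = 20·log₁₀(22.5/6.0) = 11.481 dB.
L₂ = 79.0 − 20·log₁₀(22.5/6.0) = 79.0 − 11.481 = 67.52 dB.

68 dB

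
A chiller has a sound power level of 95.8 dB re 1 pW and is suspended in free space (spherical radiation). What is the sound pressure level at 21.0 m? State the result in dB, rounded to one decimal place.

The power spreads over a sphere of area 4π·r², so L_p = L_w − 10·log₁₀(4π·r²).
4π·r² = 5542 m², 10·log₁₀ of that is 37.436 dB.
L_p = 95.8 − 37.436 = 58.36 dB.

58.4 dB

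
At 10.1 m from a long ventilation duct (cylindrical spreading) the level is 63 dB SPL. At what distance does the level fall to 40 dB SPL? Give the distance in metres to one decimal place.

2015.2 m

The 23.0 dB drop corresponds to a distance ratio of 10^(23.0/10) for a line source.
r₂ = 10.1·10^((63−40)/10) = 10.1·10^(23.0/10) = 2015.21 m.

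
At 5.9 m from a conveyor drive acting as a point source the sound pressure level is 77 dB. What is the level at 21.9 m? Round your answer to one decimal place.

65.6 dB

For a point source, L₂ = L₁ − 20·log₁₀(r₂/r₁).
L₂ = 77 − 20·log₁₀(21.9/5.9) = 77 − 11.392 = 65.61 dB.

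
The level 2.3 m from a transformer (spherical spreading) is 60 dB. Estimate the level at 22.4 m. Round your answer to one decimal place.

40.2 dB

For a point source, L₂ = L₁ − 20·log₁₀(r₂/r₁).
L₂ = 60 − 20·log₁₀(22.4/2.3) = 60 − 19.770 = 40.23 dB.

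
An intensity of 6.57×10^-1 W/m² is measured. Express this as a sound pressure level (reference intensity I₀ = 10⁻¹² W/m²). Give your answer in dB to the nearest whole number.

I/I₀ = 6.57×10^-1/10⁻¹² = 6.57×10^11, and L = 10·log₁₀(I/I₀).
L = 10·(0.8176 + 11) = 118.18 dB.

118 dB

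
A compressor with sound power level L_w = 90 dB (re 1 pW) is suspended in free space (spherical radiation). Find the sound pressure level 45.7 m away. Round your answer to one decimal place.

45.8 dB

The power spreads over a sphere of area 4π·r², so L_p = L_w − 10·log₁₀(4π·r²).
4π·r² = 2.624e+04 m², 10·log₁₀ of that is 44.190 dB.
L_p = 90 − 44.190 = 45.81 dB.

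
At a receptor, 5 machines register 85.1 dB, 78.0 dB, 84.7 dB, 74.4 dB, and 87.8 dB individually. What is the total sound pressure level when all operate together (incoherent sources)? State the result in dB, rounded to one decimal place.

91.2 dB

Incoherent sources combine by intensity addition: L_total = 10·log₁₀(Σ 10^(L_i/10)).
Σ 10^(L/10) = 10^(85.1/10) + 10^(78.0/10) + 10^(84.7/10) + 10^(74.4/10) + 10^(87.8/10) = 1.312e+09.
L_total = 10·log₁₀(1.312e+09) = 91.18 dB.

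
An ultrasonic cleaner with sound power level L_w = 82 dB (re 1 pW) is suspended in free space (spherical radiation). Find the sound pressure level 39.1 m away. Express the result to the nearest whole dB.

39 dB

The power spreads over a sphere of area 4π·r², so L_p = L_w − 10·log₁₀(4π·r²).
4π·r² = 1.921e+04 m², 10·log₁₀ of that is 42.836 dB.
L_p = 82 − 42.836 = 39.16 dB.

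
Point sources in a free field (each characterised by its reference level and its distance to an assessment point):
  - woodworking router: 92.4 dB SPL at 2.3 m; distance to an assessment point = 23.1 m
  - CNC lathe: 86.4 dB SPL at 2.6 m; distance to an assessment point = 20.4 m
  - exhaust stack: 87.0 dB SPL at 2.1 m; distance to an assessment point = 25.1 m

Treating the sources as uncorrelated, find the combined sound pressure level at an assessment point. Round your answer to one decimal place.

74.4 dB SPL

Propagate each source to the receiver with L = L_ref − 20·log₁₀(r/r_ref), then add intensities.
woodworking router: 92.4 − 20·log₁₀(23.1/2.3) = 92.4 − 20.04 = 72.36 dB SPL.
CNC lathe: 86.4 − 20·log₁₀(20.4/2.6) = 86.4 − 17.89 = 68.51 dB SPL.
exhaust stack: 87.0 − 20·log₁₀(25.1/2.1) = 87.0 − 21.55 = 65.45 dB SPL.
Σ 10^(L/10) = 2.783e+07 → L_total = 10·log₁₀(2.783e+07) = 74.44 dB SPL.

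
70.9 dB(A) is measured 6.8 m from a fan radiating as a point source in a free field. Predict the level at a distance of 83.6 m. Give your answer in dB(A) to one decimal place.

Point-source attenuation: ΔL = 20·log₁₀(r₂/r₁) = 20·log₁₀(83.6/6.8) = 21.794 dB.
L₂ = 70.9 − 20·log₁₀(83.6/6.8) = 70.9 − 21.794 = 49.11 dB(A).

49.1 dB(A)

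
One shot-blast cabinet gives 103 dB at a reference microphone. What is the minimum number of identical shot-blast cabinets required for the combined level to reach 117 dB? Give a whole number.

The shortfall is 117 − 103 = 14.0 dB, and N units add 10·log₁₀ N, so need 10·log₁₀ N ≥ 14.0.
N ≥ 10^(14.0/10) = 25.119, so N = 26.

26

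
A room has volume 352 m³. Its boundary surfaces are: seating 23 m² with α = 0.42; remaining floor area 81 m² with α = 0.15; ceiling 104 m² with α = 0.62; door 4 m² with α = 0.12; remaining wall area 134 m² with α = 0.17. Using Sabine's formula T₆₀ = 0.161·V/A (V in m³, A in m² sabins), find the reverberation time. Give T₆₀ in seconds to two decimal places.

Summing Sᵢαᵢ: 23·0.42 + 81·0.15 + 104·0.62 + 4·0.12 + 134·0.17 = 109.55 m².
T₆₀ = 0.161 × 352 / 109.55 = 0.517 s.

0.52 s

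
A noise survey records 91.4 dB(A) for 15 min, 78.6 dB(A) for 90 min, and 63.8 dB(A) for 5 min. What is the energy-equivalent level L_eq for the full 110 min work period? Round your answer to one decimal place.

83.9 dB(A)

The energy average is taken in the linear domain: L_eq = 10·log₁₀[(Σ tᵢ·10^(Lᵢ/10))/T], T = 110 min.
Σ tᵢ·10^(Lᵢ/10) = 15·10^(91.4/10) + 90·10^(78.6/10) + 5·10^(63.8/10) = 2.724e+10.
L_eq = 10·log₁₀(2.724e+10/110) = 83.94 dB(A).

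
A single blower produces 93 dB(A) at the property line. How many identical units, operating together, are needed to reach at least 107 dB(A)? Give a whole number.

Need L₁ + 10·log₁₀ N ≥ 107, i.e. log₁₀ N ≥ 1.40.
N ≥ 10^(14.0/10) = 25.119, so N = 26.

26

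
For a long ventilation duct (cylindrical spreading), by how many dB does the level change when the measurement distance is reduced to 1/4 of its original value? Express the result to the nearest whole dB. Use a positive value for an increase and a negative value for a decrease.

+6 dB

Line-source spreading: ΔL = −10·log₁₀(r₂/r₁).
ΔL = −10·log₁₀(0.25) = +6.02 dB.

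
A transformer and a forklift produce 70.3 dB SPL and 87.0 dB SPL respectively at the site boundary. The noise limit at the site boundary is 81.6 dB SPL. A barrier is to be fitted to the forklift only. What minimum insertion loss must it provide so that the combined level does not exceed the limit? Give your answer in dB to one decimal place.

The untreated sources together contribute 10^(70.3/10) = 1.072e+07, i.e. 70.30 dB SPL.
The limit corresponds to 10^(81.6/10) = 1.445e+08; subtracting the fixed part leaves 1.338e+08 for the forklift, i.e. 81.27 dB SPL.
Required insertion loss = 87.0 − 81.27 = 5.73 dB.

5.7 dB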